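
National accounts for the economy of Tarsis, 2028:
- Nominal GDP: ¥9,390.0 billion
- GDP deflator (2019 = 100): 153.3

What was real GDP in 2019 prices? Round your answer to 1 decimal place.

¥6,125.2 billion

Real GDP = Nominal / (GDP deflator/100) = 9390.0 / 1.533 = 6125.24.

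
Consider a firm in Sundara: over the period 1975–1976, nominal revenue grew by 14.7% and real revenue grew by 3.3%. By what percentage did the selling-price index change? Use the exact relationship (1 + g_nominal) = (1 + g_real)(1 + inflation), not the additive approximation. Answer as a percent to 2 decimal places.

11.04%

(1 + g_nom) = (1 + g_real)(1 + π), so π = 1.1470 / 1.0330 − 1 = 0.11036.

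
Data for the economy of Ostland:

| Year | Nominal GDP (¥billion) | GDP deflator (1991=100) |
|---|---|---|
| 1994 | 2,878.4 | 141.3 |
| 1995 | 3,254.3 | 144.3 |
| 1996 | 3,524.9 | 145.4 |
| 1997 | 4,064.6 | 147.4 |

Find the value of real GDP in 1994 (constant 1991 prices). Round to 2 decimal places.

¥2,037.08 billion

Real GDP 1994 = 2878.4 / 1.413 = 2037.08.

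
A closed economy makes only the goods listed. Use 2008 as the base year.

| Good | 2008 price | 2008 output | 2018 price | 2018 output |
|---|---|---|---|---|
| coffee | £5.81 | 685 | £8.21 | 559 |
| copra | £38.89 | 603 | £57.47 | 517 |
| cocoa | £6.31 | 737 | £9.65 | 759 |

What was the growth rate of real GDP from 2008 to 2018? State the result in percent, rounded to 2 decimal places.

-12.27%

Real GDP 2008 = Nominal GDP 2008 = 5.81·685 + 38.89·603 + 6.31·737 = 32080.99.
Real GDP 2018 (at 2008 prices) = 5.81·559 + 38.89·517 + 6.31·759 = 28143.21.
Real growth = 28143.21/32080.99 − 1 = -0.1227.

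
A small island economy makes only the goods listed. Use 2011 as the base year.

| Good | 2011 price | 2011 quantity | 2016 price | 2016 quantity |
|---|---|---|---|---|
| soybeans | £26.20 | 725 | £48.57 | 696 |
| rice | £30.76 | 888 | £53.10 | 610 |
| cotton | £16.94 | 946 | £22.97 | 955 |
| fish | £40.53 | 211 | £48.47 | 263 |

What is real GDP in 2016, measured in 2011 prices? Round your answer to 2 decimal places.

Real GDP 2016 = Σ (p_2011 × q_2016) = 26.20·696 + 30.76·610 + 16.94·955 + 40.53·263 = 63835.89.

£63835.89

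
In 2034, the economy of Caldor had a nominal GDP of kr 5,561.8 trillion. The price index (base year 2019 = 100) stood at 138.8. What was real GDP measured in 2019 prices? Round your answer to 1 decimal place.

kr 4,007.1 trillion

Real GDP = Nominal / (price index/100) = 5561.8 / 1.388 = 4007.06.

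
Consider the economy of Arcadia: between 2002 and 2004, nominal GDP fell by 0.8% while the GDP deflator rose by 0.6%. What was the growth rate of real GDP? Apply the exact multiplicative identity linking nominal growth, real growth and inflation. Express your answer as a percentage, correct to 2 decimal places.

-1.39%

(1 + g_nom) = (1 + g_real)(1 + π), so g_real = 0.9920 / 1.0060 − 1 = -0.01392.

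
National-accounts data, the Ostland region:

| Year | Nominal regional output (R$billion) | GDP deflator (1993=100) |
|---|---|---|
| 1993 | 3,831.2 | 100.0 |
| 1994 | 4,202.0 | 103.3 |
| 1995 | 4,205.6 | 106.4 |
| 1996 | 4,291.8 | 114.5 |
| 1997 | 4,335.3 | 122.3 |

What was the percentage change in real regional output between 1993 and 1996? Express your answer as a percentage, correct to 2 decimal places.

Real regional output 1993 = 3831.2/1.000 = 3831.20.
Real regional output 1996 = 4291.8/1.145 = 3748.30.
Change = 3748.30/3831.20 − 1 = -0.0216.

-2.16%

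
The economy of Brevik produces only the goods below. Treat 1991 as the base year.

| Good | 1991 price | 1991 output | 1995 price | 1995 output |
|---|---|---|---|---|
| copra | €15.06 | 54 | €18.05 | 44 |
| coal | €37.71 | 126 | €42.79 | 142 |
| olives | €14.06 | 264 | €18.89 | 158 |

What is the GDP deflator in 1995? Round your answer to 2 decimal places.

119.61

Nominal GDP 1995 = 18.05·44 + 42.79·142 + 18.89·158 = 9855.00.
Real GDP 1995 (at 1991 prices) = 15.06·44 + 37.71·142 + 14.06·158 = 8238.94.
Deflator = Nominal/Real × 100 = 9855.00/8238.94 × 100 = 119.615.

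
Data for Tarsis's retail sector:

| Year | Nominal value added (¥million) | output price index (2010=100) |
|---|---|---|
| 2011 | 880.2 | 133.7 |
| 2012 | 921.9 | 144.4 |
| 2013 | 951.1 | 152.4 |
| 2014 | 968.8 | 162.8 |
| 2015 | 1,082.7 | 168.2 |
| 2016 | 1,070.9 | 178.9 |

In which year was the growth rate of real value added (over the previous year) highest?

2015

2012: real = 921.9/1.444 = 638.43; growth vs 2011 (658.34) = -3.02%.
2013: real = 951.1/1.524 = 624.08; growth vs 2012 (638.43) = -2.25%.
2014: real = 968.8/1.628 = 595.09; growth vs 2013 (624.08) = -4.65%.
2015: real = 1082.7/1.682 = 643.70; growth vs 2014 (595.09) = 8.17%.
2016: real = 1070.9/1.789 = 598.60; growth vs 2015 (643.70) = -7.01%.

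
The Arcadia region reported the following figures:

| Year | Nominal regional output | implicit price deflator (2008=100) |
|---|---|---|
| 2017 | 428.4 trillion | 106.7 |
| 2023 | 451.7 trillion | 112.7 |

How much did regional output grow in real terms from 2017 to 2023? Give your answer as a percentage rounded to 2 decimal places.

-0.17%

Real regional output 2017 = 428.4 / 1.067 = 401.50.
Real regional output 2023 = 451.7 / 1.127 = 400.80.
Real growth = 400.80 / 401.50 − 1 = -0.0017.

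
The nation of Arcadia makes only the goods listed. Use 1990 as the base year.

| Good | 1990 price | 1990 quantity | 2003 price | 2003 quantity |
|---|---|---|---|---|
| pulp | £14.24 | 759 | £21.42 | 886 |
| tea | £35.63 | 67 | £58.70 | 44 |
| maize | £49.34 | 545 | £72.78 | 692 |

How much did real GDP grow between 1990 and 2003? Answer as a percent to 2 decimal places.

20.56%

Real GDP 1990 = Nominal GDP 1990 = 14.24·759 + 35.63·67 + 49.34·545 = 40085.67.
Real GDP 2003 (at 1990 prices) = 14.24·886 + 35.63·44 + 49.34·692 = 48327.64.
Real growth = 48327.64/40085.67 − 1 = 0.2056.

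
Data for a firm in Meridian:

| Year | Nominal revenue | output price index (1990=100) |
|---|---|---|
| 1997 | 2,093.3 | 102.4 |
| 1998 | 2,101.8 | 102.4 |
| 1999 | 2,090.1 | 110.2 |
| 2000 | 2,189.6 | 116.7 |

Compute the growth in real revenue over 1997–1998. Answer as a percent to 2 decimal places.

0.41%

Real revenue 1997 = 2093.3/1.024 = 2044.24.
Real revenue 1998 = 2101.8/1.024 = 2052.54.
Change = 2052.54/2044.24 − 1 = 0.0041.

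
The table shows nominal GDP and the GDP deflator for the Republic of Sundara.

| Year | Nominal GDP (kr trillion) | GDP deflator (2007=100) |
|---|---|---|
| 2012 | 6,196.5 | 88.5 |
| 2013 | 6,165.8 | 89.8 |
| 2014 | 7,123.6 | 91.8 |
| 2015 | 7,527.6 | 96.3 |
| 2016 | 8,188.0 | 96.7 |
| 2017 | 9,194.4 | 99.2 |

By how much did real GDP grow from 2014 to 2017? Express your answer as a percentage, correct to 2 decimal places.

Real GDP 2014 = 7123.6/0.918 = 7759.91.
Real GDP 2017 = 9194.4/0.992 = 9268.55.
Change = 9268.55/7759.91 − 1 = 0.1944.

19.44%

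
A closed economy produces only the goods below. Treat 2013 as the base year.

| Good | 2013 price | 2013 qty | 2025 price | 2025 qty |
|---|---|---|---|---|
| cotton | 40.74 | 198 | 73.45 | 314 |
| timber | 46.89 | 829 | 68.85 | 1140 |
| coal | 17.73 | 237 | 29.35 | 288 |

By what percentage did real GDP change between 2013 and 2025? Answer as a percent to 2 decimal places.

Real GDP 2013 = Nominal GDP 2013 = 40.74·198 + 46.89·829 + 17.73·237 = 51140.34.
Real GDP 2025 (at 2013 prices) = 40.74·314 + 46.89·1140 + 17.73·288 = 71353.20.
Real growth = 71353.20/51140.34 − 1 = 0.3952.

39.52%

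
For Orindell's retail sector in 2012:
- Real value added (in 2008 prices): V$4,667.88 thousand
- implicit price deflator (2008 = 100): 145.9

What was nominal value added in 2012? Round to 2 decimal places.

Nominal value added = Real × (implicit price deflator/100) = 4667.88 × 1.459 = 6810.44.

V$6,810.44 thousand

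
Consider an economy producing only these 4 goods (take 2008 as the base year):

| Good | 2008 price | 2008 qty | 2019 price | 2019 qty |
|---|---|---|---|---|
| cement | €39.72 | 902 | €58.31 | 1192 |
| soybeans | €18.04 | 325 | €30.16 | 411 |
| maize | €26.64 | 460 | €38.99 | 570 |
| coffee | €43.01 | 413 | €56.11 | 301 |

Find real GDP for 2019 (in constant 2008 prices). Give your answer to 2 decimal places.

€82891.49

Real GDP 2019 = Σ (p_2008 × q_2019) = 39.72·1192 + 18.04·411 + 26.64·570 + 43.01·301 = 82891.49.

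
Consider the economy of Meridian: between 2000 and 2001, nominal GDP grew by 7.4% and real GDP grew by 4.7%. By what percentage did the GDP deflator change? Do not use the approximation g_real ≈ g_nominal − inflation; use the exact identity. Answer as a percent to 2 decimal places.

(1 + g_nom) = (1 + g_real)(1 + π), so π = 1.0740 / 1.0470 − 1 = 0.02579.

2.58%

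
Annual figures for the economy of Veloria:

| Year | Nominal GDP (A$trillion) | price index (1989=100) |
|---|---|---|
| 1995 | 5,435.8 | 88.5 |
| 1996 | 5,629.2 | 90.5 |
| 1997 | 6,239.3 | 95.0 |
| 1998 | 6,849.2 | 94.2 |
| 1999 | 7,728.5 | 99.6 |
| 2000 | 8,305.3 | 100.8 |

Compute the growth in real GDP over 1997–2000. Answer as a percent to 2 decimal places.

25.45%

Real GDP 1997 = 6239.3/0.950 = 6567.68.
Real GDP 2000 = 8305.3/1.008 = 8239.38.
Change = 8239.38/6567.68 − 1 = 0.2545.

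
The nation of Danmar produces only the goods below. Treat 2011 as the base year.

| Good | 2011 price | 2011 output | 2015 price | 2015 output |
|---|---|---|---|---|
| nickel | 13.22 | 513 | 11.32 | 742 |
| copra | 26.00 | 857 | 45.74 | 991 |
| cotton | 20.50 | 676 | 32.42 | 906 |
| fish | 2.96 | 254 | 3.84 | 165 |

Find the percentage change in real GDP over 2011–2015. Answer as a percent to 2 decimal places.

Real GDP 2011 = Nominal GDP 2011 = 13.22·513 + 26.00·857 + 20.50·676 + 2.96·254 = 43673.70.
Real GDP 2015 (at 2011 prices) = 13.22·742 + 26.00·991 + 20.50·906 + 2.96·165 = 54636.64.
Real growth = 54636.64/43673.70 − 1 = 0.2510.

25.10%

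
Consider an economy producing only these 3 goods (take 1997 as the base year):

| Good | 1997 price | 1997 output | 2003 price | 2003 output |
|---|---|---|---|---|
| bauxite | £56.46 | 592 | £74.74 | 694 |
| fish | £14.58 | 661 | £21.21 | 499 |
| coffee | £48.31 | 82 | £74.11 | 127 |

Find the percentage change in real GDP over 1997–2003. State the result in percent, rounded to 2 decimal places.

11.85%

Real GDP 1997 = Nominal GDP 1997 = 56.46·592 + 14.58·661 + 48.31·82 = 47023.12.
Real GDP 2003 (at 1997 prices) = 56.46·694 + 14.58·499 + 48.31·127 = 52594.03.
Real growth = 52594.03/47023.12 − 1 = 0.1185.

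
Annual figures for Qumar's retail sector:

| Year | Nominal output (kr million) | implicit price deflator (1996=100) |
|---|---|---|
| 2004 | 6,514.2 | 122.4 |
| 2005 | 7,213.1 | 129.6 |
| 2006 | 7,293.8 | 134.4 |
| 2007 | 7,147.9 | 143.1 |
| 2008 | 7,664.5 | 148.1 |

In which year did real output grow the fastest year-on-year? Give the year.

2005: real = 7213.1/1.296 = 5565.66; growth vs 2004 (5322.06) = 4.58%.
2006: real = 7293.8/1.344 = 5426.93; growth vs 2005 (5565.66) = -2.49%.
2007: real = 7147.9/1.431 = 4995.04; growth vs 2006 (5426.93) = -7.96%.
2008: real = 7664.5/1.481 = 5175.22; growth vs 2007 (4995.04) = 3.61%.

2005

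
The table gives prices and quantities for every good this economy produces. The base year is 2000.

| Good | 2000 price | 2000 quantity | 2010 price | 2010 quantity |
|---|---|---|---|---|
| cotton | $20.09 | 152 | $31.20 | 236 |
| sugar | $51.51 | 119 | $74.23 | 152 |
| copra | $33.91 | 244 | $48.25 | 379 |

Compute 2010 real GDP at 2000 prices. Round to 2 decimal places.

Real GDP 2010 = Σ (p_2000 × q_2010) = 20.09·236 + 51.51·152 + 33.91·379 = 25422.65.

$25422.65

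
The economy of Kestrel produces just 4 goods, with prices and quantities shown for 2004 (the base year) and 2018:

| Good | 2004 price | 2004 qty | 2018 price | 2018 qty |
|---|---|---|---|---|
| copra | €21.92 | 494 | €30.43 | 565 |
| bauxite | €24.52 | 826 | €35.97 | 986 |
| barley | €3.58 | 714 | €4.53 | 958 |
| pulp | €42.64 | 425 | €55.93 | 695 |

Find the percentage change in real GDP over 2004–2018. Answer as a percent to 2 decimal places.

34.52%

Real GDP 2004 = Nominal GDP 2004 = 21.92·494 + 24.52·826 + 3.58·714 + 42.64·425 = 51760.12.
Real GDP 2018 (at 2004 prices) = 21.92·565 + 24.52·986 + 3.58·958 + 42.64·695 = 69625.96.
Real growth = 69625.96/51760.12 − 1 = 0.3452.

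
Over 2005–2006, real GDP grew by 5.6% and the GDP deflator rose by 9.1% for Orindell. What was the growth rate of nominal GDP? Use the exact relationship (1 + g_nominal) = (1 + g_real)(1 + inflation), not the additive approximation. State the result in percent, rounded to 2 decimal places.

(1 + g_nom) = (1 + g_real)(1 + π) = 1.0560 × 1.0910 = 1.15210.

15.21%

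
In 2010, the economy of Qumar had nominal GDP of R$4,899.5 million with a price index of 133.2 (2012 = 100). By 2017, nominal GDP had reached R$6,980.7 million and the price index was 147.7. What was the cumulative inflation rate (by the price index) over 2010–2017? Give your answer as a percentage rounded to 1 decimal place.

Price-level change = 147.7 / 133.2 − 1 = 0.1089.

10.9%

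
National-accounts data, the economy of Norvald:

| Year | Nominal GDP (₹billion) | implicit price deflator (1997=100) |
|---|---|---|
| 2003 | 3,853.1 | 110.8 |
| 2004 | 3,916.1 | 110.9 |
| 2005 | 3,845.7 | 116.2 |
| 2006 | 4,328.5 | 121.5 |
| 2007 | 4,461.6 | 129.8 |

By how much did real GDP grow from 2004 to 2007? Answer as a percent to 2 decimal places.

-2.66%

Real GDP 2004 = 3916.1/1.109 = 3531.20.
Real GDP 2007 = 4461.6/1.298 = 3437.29.
Change = 3437.29/3531.20 − 1 = -0.0266.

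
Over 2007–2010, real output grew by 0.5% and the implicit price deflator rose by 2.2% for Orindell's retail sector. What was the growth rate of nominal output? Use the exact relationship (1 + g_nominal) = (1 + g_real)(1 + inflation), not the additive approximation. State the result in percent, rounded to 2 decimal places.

2.71%

(1 + g_nom) = (1 + g_real)(1 + π) = 1.0050 × 1.0220 = 1.02711.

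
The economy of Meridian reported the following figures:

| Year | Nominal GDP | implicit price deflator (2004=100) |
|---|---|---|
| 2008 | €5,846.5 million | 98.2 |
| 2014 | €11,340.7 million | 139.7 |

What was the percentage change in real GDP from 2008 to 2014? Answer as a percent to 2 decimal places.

36.35%

Real GDP 2008 = 5846.5 / 0.982 = 5953.67.
Real GDP 2014 = 11340.7 / 1.397 = 8117.90.
Real growth = 8117.90 / 5953.67 − 1 = 0.3635.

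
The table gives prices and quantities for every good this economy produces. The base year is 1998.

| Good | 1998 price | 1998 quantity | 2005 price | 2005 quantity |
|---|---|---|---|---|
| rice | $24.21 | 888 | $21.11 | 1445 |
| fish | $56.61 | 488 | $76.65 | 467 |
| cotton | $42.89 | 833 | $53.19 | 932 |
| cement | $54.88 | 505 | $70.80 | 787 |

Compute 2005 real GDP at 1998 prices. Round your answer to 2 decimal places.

Real GDP 2005 = Σ (p_1998 × q_2005) = 24.21·1445 + 56.61·467 + 42.89·932 + 54.88·787 = 144584.36.

$144584.36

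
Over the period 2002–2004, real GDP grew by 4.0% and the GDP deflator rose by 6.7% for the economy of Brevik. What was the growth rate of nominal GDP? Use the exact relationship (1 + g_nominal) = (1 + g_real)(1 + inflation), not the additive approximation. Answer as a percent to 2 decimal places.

10.97%

(1 + g_nom) = (1 + g_real)(1 + π) = 1.0400 × 1.0670 = 1.10968.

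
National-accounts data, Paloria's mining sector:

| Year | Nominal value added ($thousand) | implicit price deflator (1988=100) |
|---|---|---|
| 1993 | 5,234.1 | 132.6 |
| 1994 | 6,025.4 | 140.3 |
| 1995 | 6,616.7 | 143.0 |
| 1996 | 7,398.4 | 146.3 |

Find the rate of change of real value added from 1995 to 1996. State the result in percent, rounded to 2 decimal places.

Real value added 1995 = 6616.7/1.430 = 4627.06.
Real value added 1996 = 7398.4/1.463 = 5057.01.
Change = 5057.01/4627.06 − 1 = 0.0929.

9.29%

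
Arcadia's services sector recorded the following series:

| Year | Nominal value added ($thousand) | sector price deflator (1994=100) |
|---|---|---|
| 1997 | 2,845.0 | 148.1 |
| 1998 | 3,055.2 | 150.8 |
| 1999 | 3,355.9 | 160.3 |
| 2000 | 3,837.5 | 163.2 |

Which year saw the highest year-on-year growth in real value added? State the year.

2000

1998: real = 3055.2/1.508 = 2025.99; growth vs 1997 (1921.00) = 5.47%.
1999: real = 3355.9/1.603 = 2093.51; growth vs 1998 (2025.99) = 3.33%.
2000: real = 3837.5/1.632 = 2351.41; growth vs 1999 (2093.51) = 12.32%.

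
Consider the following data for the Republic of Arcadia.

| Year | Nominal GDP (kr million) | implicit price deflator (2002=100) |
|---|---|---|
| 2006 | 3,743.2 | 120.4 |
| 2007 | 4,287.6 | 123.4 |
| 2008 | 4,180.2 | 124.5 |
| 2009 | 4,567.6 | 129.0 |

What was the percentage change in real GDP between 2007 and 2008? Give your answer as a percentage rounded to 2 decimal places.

-3.37%

Real GDP 2007 = 4287.6/1.234 = 3474.55.
Real GDP 2008 = 4180.2/1.245 = 3357.59.
Change = 3357.59/3474.55 − 1 = -0.0337.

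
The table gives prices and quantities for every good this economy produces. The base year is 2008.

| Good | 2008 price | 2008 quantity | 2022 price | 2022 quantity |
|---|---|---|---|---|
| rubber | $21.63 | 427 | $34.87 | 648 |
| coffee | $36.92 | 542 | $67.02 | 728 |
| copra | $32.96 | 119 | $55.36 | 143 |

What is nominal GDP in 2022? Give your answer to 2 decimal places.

$79302.80

Nominal GDP 2022 = Σ (p_2022 × q_2022) = 34.87·648 + 67.02·728 + 55.36·143 = 79302.80.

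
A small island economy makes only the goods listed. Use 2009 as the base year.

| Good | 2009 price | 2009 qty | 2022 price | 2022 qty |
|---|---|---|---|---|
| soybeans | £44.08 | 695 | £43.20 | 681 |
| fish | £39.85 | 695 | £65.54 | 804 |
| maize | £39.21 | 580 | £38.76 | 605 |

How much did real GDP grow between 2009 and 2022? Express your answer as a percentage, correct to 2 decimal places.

Real GDP 2009 = Nominal GDP 2009 = 44.08·695 + 39.85·695 + 39.21·580 = 81073.15.
Real GDP 2022 (at 2009 prices) = 44.08·681 + 39.85·804 + 39.21·605 = 85779.93.
Real growth = 85779.93/81073.15 − 1 = 0.0581.

5.81%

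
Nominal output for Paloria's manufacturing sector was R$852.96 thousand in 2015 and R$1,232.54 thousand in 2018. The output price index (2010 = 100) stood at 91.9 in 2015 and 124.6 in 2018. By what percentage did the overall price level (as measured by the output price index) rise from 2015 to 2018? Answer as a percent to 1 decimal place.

Price-level change = 124.6 / 91.9 − 1 = 0.3558.

35.6%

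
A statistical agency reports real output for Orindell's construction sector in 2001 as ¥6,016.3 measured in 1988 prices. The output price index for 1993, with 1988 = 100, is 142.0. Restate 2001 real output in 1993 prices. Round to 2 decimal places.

Real output in 1993 prices = Real output in 1988 prices × (P_1993/P_1988) = 6016.3 × 1.420 = 8543.15.

¥8,543.15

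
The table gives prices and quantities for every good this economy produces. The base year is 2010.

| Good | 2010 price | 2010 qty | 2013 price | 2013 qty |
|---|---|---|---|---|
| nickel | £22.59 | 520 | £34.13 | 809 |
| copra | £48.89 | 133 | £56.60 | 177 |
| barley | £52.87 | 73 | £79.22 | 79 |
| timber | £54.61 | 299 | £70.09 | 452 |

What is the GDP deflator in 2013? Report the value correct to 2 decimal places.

Nominal GDP 2013 = 34.13·809 + 56.60·177 + 79.22·79 + 70.09·452 = 75568.43.
Real GDP 2013 (at 2010 prices) = 22.59·809 + 48.89·177 + 52.87·79 + 54.61·452 = 55789.29.
Deflator = Nominal/Real × 100 = 75568.43/55789.29 × 100 = 135.453.

135.45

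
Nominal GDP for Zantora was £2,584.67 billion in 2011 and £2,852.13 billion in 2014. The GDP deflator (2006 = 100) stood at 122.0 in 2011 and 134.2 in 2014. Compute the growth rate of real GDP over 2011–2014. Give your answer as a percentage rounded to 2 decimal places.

Deflate each year: 2011 → 2584.67/1.220 = 2118.58; 2014 → 2852.13/1.342 = 2125.28.
So real GDP changed by 2125.28/2118.58 − 1 = 0.0032, i.e. 0.32%.

0.32%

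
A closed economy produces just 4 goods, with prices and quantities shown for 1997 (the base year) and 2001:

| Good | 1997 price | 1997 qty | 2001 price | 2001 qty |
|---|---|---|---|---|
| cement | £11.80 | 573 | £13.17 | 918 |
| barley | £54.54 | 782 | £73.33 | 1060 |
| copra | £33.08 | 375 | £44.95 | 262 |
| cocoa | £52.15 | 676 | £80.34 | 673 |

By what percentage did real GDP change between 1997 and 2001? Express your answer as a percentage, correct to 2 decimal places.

15.80%

Real GDP 1997 = Nominal GDP 1997 = 11.80·573 + 54.54·782 + 33.08·375 + 52.15·676 = 97070.08.
Real GDP 2001 (at 1997 prices) = 11.80·918 + 54.54·1060 + 33.08·262 + 52.15·673 = 112408.71.
Real growth = 112408.71/97070.08 − 1 = 0.1580.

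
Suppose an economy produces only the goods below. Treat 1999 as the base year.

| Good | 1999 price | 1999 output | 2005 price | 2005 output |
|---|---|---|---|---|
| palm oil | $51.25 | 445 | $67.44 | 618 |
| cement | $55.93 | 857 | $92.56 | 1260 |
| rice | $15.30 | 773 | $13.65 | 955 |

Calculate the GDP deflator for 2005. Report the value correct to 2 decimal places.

146.75

Nominal GDP 2005 = 67.44·618 + 92.56·1260 + 13.65·955 = 171339.27.
Real GDP 2005 (at 1999 prices) = 51.25·618 + 55.93·1260 + 15.30·955 = 116755.80.
Deflator = Nominal/Real × 100 = 171339.27/116755.80 × 100 = 146.750.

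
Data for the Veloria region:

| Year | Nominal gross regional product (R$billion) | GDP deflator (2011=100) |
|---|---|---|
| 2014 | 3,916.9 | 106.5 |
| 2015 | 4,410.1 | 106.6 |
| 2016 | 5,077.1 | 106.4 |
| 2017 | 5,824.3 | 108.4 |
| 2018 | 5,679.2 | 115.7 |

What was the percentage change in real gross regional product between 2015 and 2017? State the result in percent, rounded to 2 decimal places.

Real gross regional product 2015 = 4410.1/1.066 = 4137.05.
Real gross regional product 2017 = 5824.3/1.084 = 5372.97.
Change = 5372.97/4137.05 − 1 = 0.2987.

29.87%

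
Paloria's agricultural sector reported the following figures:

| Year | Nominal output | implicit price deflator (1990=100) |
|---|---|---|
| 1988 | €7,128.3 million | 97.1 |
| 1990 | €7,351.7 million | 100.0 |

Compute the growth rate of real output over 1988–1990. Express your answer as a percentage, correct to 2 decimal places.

0.14%

Real output 1988 = 7128.3 / 0.971 = 7341.19.
Real output 1990 = 7351.7 / 1.000 = 7351.70.
Real growth = 7351.70 / 7341.19 − 1 = 0.0014.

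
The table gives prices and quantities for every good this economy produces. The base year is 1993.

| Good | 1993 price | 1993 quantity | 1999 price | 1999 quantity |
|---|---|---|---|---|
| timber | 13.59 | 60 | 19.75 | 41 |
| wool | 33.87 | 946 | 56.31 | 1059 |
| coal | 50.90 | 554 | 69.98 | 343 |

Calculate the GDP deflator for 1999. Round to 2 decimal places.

Nominal GDP 1999 = 19.75·41 + 56.31·1059 + 69.98·343 = 84445.18.
Real GDP 1999 (at 1993 prices) = 13.59·41 + 33.87·1059 + 50.90·343 = 53884.22.
Deflator = Nominal/Real × 100 = 84445.18/53884.22 × 100 = 156.716.

156.72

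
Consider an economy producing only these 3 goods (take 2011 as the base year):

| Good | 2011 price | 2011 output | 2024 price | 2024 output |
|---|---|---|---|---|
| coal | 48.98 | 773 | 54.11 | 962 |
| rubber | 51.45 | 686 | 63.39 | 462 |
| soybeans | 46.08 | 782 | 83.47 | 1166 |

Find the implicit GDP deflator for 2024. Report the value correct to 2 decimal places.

Nominal GDP 2024 = 54.11·962 + 63.39·462 + 83.47·1166 = 178666.02.
Real GDP 2024 (at 2011 prices) = 48.98·962 + 51.45·462 + 46.08·1166 = 124617.94.
Deflator = Nominal/Real × 100 = 178666.02/124617.94 × 100 = 143.371.

143.37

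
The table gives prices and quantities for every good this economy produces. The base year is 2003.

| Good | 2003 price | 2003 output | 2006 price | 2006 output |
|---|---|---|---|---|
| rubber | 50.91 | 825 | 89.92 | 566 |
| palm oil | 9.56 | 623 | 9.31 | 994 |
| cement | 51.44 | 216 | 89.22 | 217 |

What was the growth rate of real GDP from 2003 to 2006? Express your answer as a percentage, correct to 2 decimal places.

Real GDP 2003 = Nominal GDP 2003 = 50.91·825 + 9.56·623 + 51.44·216 = 59067.67.
Real GDP 2006 (at 2003 prices) = 50.91·566 + 9.56·994 + 51.44·217 = 49480.18.
Real growth = 49480.18/59067.67 − 1 = -0.1623.

-16.23%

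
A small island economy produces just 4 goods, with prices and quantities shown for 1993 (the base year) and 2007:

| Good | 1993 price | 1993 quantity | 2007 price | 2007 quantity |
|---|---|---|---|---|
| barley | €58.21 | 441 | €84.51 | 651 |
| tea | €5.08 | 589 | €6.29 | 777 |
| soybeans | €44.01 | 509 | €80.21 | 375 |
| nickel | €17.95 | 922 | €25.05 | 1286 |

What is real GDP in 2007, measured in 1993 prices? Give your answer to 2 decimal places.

€81429.32

Real GDP 2007 = Σ (p_1993 × q_2007) = 58.21·651 + 5.08·777 + 44.01·375 + 17.95·1286 = 81429.32.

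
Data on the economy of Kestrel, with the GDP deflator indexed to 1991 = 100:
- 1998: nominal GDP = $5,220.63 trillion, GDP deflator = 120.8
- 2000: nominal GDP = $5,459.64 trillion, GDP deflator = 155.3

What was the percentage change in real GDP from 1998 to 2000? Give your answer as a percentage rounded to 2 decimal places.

-18.65%

Real GDP 1998 = 5220.63 / 1.208 = 4321.71.
Real GDP 2000 = 5459.64 / 1.553 = 3515.54.
Real growth = 3515.54 / 4321.71 − 1 = -0.1865.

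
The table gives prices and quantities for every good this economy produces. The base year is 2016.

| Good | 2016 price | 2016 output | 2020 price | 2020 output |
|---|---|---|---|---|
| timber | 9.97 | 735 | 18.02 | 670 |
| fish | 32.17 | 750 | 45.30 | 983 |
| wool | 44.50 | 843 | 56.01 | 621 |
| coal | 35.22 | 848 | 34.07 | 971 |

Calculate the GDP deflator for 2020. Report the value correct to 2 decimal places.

Nominal GDP 2020 = 18.02·670 + 45.30·983 + 56.01·621 + 34.07·971 = 124467.48.
Real GDP 2020 (at 2016 prices) = 9.97·670 + 32.17·983 + 44.50·621 + 35.22·971 = 100136.13.
Deflator = Nominal/Real × 100 = 124467.48/100136.13 × 100 = 124.298.

124.30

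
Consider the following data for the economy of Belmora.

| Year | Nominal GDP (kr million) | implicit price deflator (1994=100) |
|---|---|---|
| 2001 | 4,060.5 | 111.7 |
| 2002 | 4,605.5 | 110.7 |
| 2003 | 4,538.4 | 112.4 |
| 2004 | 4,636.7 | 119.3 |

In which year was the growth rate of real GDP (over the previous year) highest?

2002

2002: real = 4605.5/1.107 = 4160.34; growth vs 2001 (3635.18) = 14.45%.
2003: real = 4538.4/1.124 = 4037.72; growth vs 2002 (4160.34) = -2.95%.
2004: real = 4636.7/1.193 = 3886.59; growth vs 2003 (4037.72) = -3.74%.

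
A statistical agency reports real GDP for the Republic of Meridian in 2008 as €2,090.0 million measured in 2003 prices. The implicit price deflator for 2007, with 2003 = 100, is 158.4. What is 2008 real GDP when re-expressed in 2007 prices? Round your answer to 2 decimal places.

€3,310.56 million

Real GDP in 2007 prices = Real GDP in 2003 prices × (P_2007/P_2003) = 2090.0 × 1.584 = 3310.56.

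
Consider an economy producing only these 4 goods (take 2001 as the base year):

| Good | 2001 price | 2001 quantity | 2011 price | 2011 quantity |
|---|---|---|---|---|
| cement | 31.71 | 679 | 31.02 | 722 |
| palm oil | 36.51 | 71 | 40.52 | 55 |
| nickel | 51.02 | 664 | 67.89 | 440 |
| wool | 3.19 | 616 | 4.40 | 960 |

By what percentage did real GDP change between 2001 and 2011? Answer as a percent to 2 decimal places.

Real GDP 2001 = Nominal GDP 2001 = 31.71·679 + 36.51·71 + 51.02·664 + 3.19·616 = 59965.62.
Real GDP 2011 (at 2001 prices) = 31.71·722 + 36.51·55 + 51.02·440 + 3.19·960 = 50413.87.
Real growth = 50413.87/59965.62 − 1 = -0.1593.

-15.93%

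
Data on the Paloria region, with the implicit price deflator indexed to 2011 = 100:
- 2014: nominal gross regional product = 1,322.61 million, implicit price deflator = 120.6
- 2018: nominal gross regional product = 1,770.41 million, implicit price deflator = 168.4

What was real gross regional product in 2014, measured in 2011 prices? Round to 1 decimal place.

1,096.7 million

Real gross regional product = Nominal / (implicit price deflator/100) = 1322.61 / 1.206 = 1096.69.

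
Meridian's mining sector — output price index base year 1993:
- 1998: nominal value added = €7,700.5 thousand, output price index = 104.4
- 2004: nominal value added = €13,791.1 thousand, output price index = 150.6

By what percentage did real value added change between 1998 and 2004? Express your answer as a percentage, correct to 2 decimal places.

Deflate each year: 1998 → 7700.5/1.044 = 7375.96; 2004 → 13791.1/1.506 = 9157.44.
So real value added changed by 9157.44/7375.96 − 1 = 0.2415, i.e. 24.15%.

24.15%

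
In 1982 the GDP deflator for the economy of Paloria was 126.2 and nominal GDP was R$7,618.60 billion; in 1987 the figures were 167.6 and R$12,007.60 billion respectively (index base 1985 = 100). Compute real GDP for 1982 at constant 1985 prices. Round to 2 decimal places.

R$6,036.93 billion

Real GDP = Nominal / (GDP deflator/100) = 7618.60 / 1.262 = 6036.93.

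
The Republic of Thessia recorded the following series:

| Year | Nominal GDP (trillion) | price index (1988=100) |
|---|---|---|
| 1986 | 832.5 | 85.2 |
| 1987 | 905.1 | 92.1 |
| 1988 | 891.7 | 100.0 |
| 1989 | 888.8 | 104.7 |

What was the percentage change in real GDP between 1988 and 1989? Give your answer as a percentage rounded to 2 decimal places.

-4.80%

Real GDP 1988 = 891.7/1.000 = 891.70.
Real GDP 1989 = 888.8/1.047 = 848.90.
Change = 848.90/891.70 − 1 = -0.0480.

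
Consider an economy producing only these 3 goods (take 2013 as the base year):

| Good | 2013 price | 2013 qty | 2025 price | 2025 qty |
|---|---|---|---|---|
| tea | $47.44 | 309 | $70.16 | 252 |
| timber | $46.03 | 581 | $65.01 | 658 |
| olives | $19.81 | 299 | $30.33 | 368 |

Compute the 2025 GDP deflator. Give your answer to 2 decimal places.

Nominal GDP 2025 = 70.16·252 + 65.01·658 + 30.33·368 = 71618.34.
Real GDP 2025 (at 2013 prices) = 47.44·252 + 46.03·658 + 19.81·368 = 49532.70.
Deflator = Nominal/Real × 100 = 71618.34/49532.70 × 100 = 144.588.

144.59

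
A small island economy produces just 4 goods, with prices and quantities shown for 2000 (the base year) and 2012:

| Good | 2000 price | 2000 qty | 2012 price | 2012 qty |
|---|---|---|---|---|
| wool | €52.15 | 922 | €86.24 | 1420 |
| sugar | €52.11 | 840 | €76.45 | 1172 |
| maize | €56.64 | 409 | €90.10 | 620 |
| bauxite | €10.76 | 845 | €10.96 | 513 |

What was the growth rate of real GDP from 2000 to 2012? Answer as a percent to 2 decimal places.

Real GDP 2000 = Nominal GDP 2000 = 52.15·922 + 52.11·840 + 56.64·409 + 10.76·845 = 124112.66.
Real GDP 2012 (at 2000 prices) = 52.15·1420 + 52.11·1172 + 56.64·620 + 10.76·513 = 175762.60.
Real growth = 175762.60/124112.66 − 1 = 0.4162.

41.62%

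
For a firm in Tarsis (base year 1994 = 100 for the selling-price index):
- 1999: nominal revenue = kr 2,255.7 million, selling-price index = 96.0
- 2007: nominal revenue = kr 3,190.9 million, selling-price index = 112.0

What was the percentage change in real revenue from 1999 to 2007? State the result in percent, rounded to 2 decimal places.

21.25%

Deflate each year: 1999 → 2255.7/0.960 = 2349.69; 2007 → 3190.9/1.120 = 2849.02.
So real revenue changed by 2849.02/2349.69 − 1 = 0.2125, i.e. 21.25%.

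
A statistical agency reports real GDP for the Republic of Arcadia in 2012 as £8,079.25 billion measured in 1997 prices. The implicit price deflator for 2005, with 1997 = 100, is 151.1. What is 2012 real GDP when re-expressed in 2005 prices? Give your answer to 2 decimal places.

Real GDP in 2005 prices = Real GDP in 1997 prices × (P_2005/P_1997) = 8079.25 × 1.511 = 12207.75.

£12,207.75 billion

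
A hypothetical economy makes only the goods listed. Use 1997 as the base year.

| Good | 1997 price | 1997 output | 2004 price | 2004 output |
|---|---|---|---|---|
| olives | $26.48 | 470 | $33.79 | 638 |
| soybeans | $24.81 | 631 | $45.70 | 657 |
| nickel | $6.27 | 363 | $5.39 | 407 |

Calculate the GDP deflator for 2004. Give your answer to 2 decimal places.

150.44

Nominal GDP 2004 = 33.79·638 + 45.70·657 + 5.39·407 = 53776.65.
Real GDP 2004 (at 1997 prices) = 26.48·638 + 24.81·657 + 6.27·407 = 35746.30.
Deflator = Nominal/Real × 100 = 53776.65/35746.30 × 100 = 150.440.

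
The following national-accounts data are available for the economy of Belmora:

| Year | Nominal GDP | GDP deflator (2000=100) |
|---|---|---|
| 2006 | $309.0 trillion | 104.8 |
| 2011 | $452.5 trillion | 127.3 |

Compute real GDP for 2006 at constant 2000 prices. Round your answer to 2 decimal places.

$294.85 trillion

Real GDP = Nominal / (GDP deflator/100) = 309.0 / 1.048 = 294.85.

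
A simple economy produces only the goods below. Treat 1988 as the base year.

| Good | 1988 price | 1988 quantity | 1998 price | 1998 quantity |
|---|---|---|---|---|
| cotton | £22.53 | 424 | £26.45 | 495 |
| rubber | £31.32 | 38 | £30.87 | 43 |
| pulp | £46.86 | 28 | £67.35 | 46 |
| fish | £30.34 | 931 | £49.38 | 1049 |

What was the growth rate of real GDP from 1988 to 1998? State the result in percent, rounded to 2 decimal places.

15.33%

Real GDP 1988 = Nominal GDP 1988 = 22.53·424 + 31.32·38 + 46.86·28 + 30.34·931 = 40301.50.
Real GDP 1998 (at 1988 prices) = 22.53·495 + 31.32·43 + 46.86·46 + 30.34·1049 = 46481.33.
Real growth = 46481.33/40301.50 − 1 = 0.1533.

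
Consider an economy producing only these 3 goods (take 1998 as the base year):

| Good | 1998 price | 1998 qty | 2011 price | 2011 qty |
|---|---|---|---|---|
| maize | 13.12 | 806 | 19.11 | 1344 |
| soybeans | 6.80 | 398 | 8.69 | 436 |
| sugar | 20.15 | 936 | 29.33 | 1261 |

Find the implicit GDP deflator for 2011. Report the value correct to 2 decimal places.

Nominal GDP 2011 = 19.11·1344 + 8.69·436 + 29.33·1261 = 66457.81.
Real GDP 2011 (at 1998 prices) = 13.12·1344 + 6.80·436 + 20.15·1261 = 46007.23.
Deflator = Nominal/Real × 100 = 66457.81/46007.23 × 100 = 144.451.

144.45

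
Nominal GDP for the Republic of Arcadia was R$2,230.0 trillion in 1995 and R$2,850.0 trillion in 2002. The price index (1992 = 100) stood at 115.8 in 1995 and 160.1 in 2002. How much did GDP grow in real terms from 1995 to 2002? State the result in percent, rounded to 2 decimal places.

-7.56%

Deflate each year: 1995 → 2230.0/1.158 = 1925.73; 2002 → 2850.0/1.601 = 1780.14.
So real GDP changed by 1780.14/1925.73 − 1 = -0.0756, i.e. -7.56%.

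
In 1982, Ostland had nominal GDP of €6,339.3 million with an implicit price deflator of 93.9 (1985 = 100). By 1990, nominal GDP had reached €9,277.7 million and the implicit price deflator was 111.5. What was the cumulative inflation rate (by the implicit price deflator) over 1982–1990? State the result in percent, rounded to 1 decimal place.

18.7%

Price-level change = 111.5 / 93.9 − 1 = 0.1874.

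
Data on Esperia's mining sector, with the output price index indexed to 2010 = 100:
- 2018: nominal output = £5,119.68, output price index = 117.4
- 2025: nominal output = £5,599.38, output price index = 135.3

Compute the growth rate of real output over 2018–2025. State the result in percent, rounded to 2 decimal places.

Real output 2018 = 5119.68 / 1.174 = 4360.89.
Real output 2025 = 5599.38 / 1.353 = 4138.49.
Real growth = 4138.49 / 4360.89 − 1 = -0.0510.

-5.10%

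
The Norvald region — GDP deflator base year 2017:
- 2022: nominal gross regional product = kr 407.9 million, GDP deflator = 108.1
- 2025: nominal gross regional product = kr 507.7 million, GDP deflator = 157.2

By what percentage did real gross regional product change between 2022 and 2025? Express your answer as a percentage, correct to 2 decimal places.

-14.41%

Deflate each year: 2022 → 407.9/1.081 = 377.34; 2025 → 507.7/1.572 = 322.96.
So real gross regional product changed by 322.96/377.34 − 1 = -0.1441, i.e. -14.41%.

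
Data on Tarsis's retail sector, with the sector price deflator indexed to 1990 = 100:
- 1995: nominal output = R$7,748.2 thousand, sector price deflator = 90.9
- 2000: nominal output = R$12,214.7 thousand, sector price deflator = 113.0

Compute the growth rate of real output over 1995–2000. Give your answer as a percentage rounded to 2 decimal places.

Deflate each year: 1995 → 7748.2/0.909 = 8523.87; 2000 → 12214.7/1.130 = 10809.47.
So real output changed by 10809.47/8523.87 − 1 = 0.2681, i.e. 26.81%.

26.81%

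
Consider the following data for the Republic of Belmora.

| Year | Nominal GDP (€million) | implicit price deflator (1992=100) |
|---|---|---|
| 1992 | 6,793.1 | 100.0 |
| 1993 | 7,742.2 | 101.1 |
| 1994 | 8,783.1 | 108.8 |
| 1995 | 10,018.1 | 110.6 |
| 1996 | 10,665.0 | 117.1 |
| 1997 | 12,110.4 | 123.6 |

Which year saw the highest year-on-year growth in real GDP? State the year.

1993: real = 7742.2/1.011 = 7657.96; growth vs 1992 (6793.10) = 12.73%.
1994: real = 8783.1/1.088 = 8072.70; growth vs 1993 (7657.96) = 5.42%.
1995: real = 10018.1/1.106 = 9057.96; growth vs 1994 (8072.70) = 12.20%.
1996: real = 10665.0/1.171 = 9107.60; growth vs 1995 (9057.96) = 0.55%.
1997: real = 12110.4/1.236 = 9798.06; growth vs 1996 (9107.60) = 7.58%.

1993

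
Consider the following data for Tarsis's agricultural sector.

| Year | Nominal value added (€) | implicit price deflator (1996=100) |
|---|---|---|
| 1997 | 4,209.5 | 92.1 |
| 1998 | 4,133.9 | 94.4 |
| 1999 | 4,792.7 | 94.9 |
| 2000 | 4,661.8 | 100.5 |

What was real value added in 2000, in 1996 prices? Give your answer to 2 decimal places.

Real value added 2000 = 4661.8 / 1.005 = 4638.61.

€4,638.61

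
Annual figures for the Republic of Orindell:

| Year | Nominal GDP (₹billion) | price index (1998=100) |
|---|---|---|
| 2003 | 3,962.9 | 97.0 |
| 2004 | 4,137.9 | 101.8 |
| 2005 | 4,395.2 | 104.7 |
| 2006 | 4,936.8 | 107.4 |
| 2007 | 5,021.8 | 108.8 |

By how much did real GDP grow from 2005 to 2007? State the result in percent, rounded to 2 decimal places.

Real GDP 2005 = 4395.2/1.047 = 4197.90.
Real GDP 2007 = 5021.8/1.088 = 4615.63.
Change = 4615.63/4197.90 − 1 = 0.0995.

9.95%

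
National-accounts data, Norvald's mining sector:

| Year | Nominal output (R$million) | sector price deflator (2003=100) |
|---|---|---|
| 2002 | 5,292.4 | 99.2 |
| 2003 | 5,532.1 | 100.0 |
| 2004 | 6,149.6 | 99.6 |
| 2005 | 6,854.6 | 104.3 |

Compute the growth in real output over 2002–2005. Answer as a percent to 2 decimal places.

23.18%

Real output 2002 = 5292.4/0.992 = 5335.08.
Real output 2005 = 6854.6/1.043 = 6572.00.
Change = 6572.00/5335.08 − 1 = 0.2318.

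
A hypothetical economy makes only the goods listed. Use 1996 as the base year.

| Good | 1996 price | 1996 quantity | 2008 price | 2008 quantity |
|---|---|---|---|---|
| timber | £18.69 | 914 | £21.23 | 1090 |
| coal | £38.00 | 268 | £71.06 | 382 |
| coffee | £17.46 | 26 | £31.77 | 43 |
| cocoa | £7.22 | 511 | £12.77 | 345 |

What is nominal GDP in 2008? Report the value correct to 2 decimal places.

£56057.38

Nominal GDP 2008 = Σ (p_2008 × q_2008) = 21.23·1090 + 71.06·382 + 31.77·43 + 12.77·345 = 56057.38.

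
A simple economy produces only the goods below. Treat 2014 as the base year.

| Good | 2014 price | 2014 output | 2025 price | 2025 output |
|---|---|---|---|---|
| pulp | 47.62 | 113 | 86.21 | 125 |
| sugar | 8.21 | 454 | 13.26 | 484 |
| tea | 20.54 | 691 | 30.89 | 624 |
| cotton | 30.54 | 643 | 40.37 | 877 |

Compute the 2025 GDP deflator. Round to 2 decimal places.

145.12

Nominal GDP 2025 = 86.21·125 + 13.26·484 + 30.89·624 + 40.37·877 = 71873.94.
Real GDP 2025 (at 2014 prices) = 47.62·125 + 8.21·484 + 20.54·624 + 30.54·877 = 49526.68.
Deflator = Nominal/Real × 100 = 71873.94/49526.68 × 100 = 145.122.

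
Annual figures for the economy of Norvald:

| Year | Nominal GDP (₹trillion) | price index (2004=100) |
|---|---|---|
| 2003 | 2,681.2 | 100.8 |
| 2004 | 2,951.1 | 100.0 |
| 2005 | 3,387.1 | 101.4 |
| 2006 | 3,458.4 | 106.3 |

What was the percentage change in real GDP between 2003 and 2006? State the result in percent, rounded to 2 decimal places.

22.31%

Real GDP 2003 = 2681.2/1.008 = 2659.92.
Real GDP 2006 = 3458.4/1.063 = 3253.43.
Change = 3253.43/2659.92 − 1 = 0.2231.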